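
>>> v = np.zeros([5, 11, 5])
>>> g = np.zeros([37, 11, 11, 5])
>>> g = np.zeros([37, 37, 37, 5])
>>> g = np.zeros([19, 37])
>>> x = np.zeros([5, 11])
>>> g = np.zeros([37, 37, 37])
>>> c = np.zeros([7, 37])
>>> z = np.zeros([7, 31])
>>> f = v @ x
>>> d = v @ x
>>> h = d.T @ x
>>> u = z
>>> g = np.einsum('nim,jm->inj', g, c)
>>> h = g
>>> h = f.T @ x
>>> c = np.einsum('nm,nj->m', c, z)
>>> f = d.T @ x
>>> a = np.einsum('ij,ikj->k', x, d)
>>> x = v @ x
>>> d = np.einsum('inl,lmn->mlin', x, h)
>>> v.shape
(5, 11, 5)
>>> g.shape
(37, 37, 7)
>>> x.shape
(5, 11, 11)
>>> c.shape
(37,)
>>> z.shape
(7, 31)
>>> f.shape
(11, 11, 11)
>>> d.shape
(11, 11, 5, 11)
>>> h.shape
(11, 11, 11)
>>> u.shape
(7, 31)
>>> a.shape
(11,)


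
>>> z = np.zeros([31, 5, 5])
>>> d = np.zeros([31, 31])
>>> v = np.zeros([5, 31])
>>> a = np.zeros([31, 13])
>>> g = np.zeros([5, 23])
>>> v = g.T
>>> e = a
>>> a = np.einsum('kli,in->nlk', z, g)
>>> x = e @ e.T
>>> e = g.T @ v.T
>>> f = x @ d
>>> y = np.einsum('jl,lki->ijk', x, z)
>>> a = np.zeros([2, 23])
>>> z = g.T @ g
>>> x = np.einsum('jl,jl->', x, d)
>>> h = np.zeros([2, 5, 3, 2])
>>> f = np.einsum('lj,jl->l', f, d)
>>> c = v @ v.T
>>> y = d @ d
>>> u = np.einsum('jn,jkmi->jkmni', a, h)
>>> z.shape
(23, 23)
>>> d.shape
(31, 31)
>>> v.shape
(23, 5)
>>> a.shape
(2, 23)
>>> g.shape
(5, 23)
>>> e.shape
(23, 23)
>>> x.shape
()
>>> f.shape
(31,)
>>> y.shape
(31, 31)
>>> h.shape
(2, 5, 3, 2)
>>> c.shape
(23, 23)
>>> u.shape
(2, 5, 3, 23, 2)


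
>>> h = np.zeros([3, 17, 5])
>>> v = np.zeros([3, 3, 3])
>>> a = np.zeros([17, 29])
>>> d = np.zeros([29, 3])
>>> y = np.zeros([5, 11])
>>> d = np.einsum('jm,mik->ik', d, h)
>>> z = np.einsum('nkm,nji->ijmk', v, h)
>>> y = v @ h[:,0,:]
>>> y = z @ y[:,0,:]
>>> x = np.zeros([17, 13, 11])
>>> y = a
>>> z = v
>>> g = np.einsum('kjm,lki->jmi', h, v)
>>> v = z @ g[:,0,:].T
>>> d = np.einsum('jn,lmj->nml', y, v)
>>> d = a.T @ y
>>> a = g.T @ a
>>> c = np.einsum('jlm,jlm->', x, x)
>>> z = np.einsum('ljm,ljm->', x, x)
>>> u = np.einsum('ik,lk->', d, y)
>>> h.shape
(3, 17, 5)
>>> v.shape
(3, 3, 17)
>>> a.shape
(3, 5, 29)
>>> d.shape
(29, 29)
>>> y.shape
(17, 29)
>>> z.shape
()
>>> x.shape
(17, 13, 11)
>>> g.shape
(17, 5, 3)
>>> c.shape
()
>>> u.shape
()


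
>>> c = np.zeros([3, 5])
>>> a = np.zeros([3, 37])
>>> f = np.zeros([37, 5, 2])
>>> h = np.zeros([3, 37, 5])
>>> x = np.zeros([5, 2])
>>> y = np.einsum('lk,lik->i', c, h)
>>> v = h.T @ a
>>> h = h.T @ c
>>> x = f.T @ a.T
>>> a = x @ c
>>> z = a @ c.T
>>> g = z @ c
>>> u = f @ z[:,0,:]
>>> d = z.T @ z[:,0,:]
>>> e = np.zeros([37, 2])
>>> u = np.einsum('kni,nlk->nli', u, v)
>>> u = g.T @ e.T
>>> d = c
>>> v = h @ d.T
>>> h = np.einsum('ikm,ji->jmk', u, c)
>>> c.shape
(3, 5)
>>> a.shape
(2, 5, 5)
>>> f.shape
(37, 5, 2)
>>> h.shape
(3, 37, 5)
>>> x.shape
(2, 5, 3)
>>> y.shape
(37,)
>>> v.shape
(5, 37, 3)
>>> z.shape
(2, 5, 3)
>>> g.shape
(2, 5, 5)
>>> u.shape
(5, 5, 37)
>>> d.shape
(3, 5)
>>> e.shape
(37, 2)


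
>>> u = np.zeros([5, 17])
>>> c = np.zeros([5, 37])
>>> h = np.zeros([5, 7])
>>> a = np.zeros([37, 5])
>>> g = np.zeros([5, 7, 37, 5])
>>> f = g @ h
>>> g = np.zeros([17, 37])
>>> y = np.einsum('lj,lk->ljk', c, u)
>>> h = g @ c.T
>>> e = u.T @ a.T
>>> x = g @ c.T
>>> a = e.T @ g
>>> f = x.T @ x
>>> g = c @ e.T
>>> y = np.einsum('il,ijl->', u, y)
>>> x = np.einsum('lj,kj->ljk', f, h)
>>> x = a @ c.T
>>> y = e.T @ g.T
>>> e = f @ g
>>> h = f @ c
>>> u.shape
(5, 17)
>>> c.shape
(5, 37)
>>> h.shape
(5, 37)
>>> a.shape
(37, 37)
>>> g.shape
(5, 17)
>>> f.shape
(5, 5)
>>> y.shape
(37, 5)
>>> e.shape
(5, 17)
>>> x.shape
(37, 5)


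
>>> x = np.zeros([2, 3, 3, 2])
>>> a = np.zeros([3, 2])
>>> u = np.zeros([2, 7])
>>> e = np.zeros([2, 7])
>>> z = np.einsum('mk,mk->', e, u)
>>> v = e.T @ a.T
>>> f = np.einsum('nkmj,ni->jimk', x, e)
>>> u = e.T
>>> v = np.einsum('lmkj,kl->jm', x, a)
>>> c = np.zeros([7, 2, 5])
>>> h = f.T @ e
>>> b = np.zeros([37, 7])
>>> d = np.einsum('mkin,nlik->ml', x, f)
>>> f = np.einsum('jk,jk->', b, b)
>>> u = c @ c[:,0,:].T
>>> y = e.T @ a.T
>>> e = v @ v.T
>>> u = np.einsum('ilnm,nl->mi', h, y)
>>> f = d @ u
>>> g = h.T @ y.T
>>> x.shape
(2, 3, 3, 2)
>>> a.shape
(3, 2)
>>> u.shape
(7, 3)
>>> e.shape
(2, 2)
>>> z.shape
()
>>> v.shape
(2, 3)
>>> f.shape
(2, 3)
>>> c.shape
(7, 2, 5)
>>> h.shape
(3, 3, 7, 7)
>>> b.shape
(37, 7)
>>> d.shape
(2, 7)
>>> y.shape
(7, 3)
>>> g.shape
(7, 7, 3, 7)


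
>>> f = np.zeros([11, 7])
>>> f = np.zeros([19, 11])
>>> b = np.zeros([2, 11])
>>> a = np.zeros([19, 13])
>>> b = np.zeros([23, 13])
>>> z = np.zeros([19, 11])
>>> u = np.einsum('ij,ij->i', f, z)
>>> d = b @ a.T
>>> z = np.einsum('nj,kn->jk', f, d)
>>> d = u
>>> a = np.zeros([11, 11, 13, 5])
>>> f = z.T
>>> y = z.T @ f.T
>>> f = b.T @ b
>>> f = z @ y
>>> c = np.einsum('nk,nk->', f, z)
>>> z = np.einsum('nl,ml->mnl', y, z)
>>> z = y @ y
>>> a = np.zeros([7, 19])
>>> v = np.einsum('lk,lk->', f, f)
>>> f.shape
(11, 23)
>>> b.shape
(23, 13)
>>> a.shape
(7, 19)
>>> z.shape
(23, 23)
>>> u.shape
(19,)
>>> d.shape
(19,)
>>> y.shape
(23, 23)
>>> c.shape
()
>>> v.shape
()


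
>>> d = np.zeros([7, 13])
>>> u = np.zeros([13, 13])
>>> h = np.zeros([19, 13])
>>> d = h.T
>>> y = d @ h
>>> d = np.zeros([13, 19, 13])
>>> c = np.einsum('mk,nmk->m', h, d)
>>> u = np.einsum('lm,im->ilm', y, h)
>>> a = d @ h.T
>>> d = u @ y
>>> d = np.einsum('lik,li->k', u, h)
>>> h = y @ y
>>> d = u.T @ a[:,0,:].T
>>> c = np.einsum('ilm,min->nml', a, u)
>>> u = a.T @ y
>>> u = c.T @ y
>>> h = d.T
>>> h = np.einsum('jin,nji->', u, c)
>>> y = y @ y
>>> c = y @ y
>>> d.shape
(13, 13, 13)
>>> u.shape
(19, 19, 13)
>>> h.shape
()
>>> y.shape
(13, 13)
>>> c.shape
(13, 13)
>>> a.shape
(13, 19, 19)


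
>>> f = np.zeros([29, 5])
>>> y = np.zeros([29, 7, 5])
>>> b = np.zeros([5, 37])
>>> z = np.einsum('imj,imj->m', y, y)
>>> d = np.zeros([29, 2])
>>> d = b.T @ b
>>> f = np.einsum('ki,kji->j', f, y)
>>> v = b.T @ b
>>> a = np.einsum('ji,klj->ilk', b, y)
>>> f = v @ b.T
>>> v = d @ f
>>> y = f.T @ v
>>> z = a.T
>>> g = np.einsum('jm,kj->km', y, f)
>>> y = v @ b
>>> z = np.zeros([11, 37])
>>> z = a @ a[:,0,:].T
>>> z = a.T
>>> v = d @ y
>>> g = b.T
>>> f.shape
(37, 5)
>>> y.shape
(37, 37)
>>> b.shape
(5, 37)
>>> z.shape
(29, 7, 37)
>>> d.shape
(37, 37)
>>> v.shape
(37, 37)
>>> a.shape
(37, 7, 29)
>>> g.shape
(37, 5)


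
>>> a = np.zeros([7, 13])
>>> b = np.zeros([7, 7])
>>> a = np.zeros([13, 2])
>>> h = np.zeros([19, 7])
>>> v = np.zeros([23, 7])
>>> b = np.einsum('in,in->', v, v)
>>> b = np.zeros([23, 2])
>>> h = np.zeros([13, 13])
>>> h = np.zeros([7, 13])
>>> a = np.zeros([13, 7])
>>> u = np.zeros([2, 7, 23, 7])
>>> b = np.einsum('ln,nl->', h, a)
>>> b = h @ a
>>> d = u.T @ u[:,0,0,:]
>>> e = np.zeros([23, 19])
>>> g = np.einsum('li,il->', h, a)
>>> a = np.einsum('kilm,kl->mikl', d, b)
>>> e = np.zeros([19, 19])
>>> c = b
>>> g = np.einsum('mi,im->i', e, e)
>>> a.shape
(7, 23, 7, 7)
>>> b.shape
(7, 7)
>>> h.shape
(7, 13)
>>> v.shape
(23, 7)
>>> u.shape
(2, 7, 23, 7)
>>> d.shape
(7, 23, 7, 7)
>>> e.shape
(19, 19)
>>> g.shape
(19,)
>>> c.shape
(7, 7)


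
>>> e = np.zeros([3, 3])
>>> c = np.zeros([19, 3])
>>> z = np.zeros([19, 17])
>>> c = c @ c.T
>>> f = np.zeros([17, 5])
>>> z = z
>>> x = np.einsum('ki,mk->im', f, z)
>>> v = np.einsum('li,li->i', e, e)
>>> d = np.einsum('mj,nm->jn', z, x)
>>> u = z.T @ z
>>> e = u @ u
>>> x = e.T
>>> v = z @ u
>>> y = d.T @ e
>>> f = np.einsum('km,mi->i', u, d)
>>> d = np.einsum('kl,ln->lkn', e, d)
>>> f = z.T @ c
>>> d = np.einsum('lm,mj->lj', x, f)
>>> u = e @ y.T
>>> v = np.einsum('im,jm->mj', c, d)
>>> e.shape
(17, 17)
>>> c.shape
(19, 19)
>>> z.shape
(19, 17)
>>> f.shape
(17, 19)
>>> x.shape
(17, 17)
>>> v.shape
(19, 17)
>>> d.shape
(17, 19)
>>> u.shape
(17, 5)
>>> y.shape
(5, 17)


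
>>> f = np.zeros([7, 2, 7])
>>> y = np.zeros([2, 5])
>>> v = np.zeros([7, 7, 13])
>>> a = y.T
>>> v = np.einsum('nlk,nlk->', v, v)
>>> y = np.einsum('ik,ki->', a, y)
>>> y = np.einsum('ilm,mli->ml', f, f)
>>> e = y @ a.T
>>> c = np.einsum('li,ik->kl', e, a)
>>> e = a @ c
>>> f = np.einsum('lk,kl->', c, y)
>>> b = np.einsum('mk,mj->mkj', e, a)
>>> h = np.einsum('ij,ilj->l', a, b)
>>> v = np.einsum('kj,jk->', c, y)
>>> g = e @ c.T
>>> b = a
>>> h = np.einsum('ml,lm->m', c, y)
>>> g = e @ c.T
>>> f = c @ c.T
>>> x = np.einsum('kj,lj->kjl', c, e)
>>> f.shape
(2, 2)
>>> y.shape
(7, 2)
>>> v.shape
()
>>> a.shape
(5, 2)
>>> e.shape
(5, 7)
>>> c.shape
(2, 7)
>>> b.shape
(5, 2)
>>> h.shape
(2,)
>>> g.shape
(5, 2)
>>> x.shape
(2, 7, 5)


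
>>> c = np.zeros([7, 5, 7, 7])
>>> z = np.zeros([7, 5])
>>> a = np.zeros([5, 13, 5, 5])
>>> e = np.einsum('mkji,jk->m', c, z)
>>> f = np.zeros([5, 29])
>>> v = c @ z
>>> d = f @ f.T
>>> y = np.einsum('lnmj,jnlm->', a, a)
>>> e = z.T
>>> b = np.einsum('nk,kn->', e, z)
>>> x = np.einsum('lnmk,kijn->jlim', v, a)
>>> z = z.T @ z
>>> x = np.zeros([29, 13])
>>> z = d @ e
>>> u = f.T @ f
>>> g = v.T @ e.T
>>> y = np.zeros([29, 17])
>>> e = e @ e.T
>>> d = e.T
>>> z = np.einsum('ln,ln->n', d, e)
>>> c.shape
(7, 5, 7, 7)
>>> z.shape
(5,)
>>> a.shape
(5, 13, 5, 5)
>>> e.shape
(5, 5)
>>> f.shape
(5, 29)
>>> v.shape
(7, 5, 7, 5)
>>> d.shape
(5, 5)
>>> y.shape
(29, 17)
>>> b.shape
()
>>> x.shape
(29, 13)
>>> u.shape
(29, 29)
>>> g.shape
(5, 7, 5, 5)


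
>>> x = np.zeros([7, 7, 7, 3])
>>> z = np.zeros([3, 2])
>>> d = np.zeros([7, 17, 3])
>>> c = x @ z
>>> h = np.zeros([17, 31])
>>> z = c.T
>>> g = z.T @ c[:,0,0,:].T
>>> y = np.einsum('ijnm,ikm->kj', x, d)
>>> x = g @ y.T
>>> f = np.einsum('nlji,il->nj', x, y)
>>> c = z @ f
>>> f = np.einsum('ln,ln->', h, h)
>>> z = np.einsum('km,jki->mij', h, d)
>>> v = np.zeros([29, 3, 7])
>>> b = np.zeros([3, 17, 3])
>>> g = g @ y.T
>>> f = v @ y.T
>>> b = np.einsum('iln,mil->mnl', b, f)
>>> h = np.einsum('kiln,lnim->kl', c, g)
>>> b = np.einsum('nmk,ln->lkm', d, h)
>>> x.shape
(7, 7, 7, 17)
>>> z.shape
(31, 3, 7)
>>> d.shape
(7, 17, 3)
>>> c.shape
(2, 7, 7, 7)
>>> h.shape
(2, 7)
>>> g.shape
(7, 7, 7, 17)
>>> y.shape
(17, 7)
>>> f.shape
(29, 3, 17)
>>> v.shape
(29, 3, 7)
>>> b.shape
(2, 3, 17)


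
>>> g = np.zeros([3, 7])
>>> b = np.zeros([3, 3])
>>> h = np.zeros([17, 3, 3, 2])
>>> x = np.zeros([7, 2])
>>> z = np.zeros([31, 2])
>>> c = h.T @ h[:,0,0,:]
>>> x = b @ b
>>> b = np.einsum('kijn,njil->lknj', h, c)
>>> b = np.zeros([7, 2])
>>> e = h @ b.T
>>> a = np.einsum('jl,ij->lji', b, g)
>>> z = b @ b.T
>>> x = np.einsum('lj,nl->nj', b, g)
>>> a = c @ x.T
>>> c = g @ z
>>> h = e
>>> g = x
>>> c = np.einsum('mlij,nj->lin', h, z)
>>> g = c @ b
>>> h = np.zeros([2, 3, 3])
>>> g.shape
(3, 3, 2)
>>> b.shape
(7, 2)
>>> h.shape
(2, 3, 3)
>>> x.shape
(3, 2)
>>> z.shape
(7, 7)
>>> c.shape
(3, 3, 7)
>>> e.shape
(17, 3, 3, 7)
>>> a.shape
(2, 3, 3, 3)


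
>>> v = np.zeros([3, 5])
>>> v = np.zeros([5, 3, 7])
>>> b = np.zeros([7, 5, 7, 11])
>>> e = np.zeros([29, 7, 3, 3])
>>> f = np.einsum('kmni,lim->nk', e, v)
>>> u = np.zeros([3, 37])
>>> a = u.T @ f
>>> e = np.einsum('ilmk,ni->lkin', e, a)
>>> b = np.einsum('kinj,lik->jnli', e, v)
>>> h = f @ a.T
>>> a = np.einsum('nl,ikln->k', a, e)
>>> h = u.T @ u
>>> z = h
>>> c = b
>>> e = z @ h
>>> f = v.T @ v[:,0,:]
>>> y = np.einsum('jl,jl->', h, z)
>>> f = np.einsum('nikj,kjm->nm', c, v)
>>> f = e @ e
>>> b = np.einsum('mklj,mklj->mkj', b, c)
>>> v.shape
(5, 3, 7)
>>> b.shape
(37, 29, 3)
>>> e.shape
(37, 37)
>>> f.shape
(37, 37)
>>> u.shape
(3, 37)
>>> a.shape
(3,)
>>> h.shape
(37, 37)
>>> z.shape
(37, 37)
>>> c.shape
(37, 29, 5, 3)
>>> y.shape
()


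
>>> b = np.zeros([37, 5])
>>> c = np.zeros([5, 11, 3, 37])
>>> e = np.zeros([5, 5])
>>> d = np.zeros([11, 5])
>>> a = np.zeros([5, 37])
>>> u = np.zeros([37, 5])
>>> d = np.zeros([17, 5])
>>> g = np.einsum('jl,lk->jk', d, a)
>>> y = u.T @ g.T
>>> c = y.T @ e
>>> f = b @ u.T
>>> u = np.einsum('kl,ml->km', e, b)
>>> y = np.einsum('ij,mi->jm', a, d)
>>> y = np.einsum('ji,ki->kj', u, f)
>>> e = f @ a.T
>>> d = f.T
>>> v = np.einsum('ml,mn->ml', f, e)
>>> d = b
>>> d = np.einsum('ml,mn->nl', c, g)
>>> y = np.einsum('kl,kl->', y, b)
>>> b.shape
(37, 5)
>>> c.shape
(17, 5)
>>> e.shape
(37, 5)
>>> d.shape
(37, 5)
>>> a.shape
(5, 37)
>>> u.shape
(5, 37)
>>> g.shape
(17, 37)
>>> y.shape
()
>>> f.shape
(37, 37)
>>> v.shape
(37, 37)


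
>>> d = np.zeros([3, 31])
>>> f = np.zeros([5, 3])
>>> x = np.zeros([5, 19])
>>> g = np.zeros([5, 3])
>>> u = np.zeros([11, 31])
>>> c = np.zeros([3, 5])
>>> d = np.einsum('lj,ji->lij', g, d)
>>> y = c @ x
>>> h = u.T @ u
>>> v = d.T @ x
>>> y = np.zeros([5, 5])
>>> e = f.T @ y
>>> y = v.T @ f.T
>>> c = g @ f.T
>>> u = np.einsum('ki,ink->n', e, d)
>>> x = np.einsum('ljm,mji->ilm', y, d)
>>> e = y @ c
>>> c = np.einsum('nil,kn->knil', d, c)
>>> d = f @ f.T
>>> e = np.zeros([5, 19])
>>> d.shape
(5, 5)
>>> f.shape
(5, 3)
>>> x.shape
(3, 19, 5)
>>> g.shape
(5, 3)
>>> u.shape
(31,)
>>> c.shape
(5, 5, 31, 3)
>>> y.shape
(19, 31, 5)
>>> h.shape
(31, 31)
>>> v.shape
(3, 31, 19)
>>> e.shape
(5, 19)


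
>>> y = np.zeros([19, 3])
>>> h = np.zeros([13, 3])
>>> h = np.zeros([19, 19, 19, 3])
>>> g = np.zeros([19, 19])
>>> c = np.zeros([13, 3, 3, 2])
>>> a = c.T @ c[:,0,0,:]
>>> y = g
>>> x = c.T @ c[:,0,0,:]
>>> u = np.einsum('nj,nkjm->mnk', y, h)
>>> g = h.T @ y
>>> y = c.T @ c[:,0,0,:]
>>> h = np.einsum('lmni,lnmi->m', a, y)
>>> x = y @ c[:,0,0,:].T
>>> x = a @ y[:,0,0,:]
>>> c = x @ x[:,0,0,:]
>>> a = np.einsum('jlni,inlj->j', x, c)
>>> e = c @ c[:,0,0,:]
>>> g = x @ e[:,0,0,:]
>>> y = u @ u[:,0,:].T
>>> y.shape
(3, 19, 3)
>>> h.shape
(3,)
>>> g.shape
(2, 3, 3, 2)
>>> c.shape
(2, 3, 3, 2)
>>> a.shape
(2,)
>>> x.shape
(2, 3, 3, 2)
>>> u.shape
(3, 19, 19)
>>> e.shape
(2, 3, 3, 2)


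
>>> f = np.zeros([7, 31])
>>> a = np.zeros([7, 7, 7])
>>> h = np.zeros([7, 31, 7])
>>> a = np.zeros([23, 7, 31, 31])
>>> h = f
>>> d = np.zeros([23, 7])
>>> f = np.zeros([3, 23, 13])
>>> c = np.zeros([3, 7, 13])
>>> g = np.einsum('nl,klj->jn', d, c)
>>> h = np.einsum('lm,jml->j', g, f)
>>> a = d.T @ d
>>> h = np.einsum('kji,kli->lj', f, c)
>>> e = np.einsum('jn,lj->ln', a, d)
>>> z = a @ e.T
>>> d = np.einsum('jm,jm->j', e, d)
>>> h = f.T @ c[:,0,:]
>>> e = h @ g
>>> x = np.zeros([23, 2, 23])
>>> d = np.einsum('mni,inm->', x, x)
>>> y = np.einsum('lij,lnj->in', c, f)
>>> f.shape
(3, 23, 13)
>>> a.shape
(7, 7)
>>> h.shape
(13, 23, 13)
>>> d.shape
()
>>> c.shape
(3, 7, 13)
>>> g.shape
(13, 23)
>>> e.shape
(13, 23, 23)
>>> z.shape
(7, 23)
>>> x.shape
(23, 2, 23)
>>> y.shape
(7, 23)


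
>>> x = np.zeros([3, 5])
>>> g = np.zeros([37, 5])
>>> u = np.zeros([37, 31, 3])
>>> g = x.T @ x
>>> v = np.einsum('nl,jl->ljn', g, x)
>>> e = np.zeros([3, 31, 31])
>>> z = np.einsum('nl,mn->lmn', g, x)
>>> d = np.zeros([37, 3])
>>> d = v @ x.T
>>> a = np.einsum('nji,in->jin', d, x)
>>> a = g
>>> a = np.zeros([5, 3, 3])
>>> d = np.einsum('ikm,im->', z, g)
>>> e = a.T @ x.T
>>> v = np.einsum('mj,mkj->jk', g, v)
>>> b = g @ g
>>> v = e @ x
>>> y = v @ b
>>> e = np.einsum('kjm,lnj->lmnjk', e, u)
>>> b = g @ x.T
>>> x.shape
(3, 5)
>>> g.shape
(5, 5)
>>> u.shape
(37, 31, 3)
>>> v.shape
(3, 3, 5)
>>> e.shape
(37, 3, 31, 3, 3)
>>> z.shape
(5, 3, 5)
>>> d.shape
()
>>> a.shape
(5, 3, 3)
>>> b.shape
(5, 3)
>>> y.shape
(3, 3, 5)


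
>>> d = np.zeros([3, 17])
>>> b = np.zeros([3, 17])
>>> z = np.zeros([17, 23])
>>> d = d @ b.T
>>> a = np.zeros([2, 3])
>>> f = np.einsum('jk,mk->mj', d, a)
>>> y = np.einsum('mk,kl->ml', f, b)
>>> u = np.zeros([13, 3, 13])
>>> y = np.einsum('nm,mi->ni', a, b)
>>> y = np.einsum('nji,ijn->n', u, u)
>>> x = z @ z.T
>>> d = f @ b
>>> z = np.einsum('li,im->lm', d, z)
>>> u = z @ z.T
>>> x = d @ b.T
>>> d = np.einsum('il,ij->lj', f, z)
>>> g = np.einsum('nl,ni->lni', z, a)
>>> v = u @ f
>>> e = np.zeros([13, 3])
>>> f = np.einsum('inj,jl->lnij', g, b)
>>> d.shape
(3, 23)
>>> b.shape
(3, 17)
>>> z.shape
(2, 23)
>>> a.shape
(2, 3)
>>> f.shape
(17, 2, 23, 3)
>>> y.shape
(13,)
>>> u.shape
(2, 2)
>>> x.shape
(2, 3)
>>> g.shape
(23, 2, 3)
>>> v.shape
(2, 3)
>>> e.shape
(13, 3)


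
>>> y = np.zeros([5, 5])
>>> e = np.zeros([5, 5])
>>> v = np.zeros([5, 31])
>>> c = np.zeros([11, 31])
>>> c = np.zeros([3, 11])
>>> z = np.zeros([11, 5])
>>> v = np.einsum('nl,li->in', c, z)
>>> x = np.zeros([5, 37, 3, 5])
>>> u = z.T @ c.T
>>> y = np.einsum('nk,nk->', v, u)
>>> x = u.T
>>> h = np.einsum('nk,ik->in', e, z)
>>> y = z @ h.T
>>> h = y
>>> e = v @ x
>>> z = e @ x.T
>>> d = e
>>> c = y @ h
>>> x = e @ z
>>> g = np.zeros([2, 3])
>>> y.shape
(11, 11)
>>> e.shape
(5, 5)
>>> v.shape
(5, 3)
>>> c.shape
(11, 11)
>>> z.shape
(5, 3)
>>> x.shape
(5, 3)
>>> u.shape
(5, 3)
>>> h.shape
(11, 11)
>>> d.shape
(5, 5)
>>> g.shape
(2, 3)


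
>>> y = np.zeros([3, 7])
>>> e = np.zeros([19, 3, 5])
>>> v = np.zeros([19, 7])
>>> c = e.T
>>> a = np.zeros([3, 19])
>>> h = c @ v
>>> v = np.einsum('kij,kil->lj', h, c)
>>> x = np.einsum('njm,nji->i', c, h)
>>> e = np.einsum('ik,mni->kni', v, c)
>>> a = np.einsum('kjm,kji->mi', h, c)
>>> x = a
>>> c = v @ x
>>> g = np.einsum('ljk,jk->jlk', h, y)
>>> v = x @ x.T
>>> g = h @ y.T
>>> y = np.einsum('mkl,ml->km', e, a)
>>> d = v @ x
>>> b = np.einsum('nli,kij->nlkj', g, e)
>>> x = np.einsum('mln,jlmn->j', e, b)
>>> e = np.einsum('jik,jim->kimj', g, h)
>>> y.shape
(3, 7)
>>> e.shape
(3, 3, 7, 5)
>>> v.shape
(7, 7)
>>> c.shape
(19, 19)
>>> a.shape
(7, 19)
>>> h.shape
(5, 3, 7)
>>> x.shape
(5,)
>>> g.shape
(5, 3, 3)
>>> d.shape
(7, 19)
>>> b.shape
(5, 3, 7, 19)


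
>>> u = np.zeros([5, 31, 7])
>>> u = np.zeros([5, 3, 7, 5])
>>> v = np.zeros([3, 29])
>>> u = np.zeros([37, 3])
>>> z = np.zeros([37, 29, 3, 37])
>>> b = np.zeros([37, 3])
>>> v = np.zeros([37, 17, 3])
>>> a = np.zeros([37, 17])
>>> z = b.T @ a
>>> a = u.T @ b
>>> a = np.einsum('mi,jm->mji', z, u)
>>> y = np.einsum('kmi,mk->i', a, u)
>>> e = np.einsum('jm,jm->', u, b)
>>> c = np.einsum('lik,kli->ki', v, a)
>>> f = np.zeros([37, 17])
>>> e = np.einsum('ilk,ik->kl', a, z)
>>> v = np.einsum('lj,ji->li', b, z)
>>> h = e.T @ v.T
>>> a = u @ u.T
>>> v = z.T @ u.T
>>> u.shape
(37, 3)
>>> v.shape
(17, 37)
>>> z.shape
(3, 17)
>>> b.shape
(37, 3)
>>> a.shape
(37, 37)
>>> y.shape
(17,)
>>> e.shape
(17, 37)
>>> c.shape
(3, 17)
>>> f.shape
(37, 17)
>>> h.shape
(37, 37)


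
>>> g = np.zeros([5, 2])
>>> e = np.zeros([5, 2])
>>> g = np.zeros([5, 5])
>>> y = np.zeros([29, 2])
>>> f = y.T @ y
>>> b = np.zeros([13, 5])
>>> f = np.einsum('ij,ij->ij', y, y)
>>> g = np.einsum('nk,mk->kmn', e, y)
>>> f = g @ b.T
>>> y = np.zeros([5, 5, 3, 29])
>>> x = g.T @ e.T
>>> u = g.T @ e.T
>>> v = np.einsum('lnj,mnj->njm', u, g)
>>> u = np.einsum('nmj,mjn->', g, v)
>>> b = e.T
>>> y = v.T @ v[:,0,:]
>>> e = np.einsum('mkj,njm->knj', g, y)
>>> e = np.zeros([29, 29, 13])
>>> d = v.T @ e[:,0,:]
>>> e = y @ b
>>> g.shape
(2, 29, 5)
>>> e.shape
(2, 5, 5)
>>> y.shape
(2, 5, 2)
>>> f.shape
(2, 29, 13)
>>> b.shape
(2, 5)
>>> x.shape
(5, 29, 5)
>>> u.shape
()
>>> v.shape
(29, 5, 2)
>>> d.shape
(2, 5, 13)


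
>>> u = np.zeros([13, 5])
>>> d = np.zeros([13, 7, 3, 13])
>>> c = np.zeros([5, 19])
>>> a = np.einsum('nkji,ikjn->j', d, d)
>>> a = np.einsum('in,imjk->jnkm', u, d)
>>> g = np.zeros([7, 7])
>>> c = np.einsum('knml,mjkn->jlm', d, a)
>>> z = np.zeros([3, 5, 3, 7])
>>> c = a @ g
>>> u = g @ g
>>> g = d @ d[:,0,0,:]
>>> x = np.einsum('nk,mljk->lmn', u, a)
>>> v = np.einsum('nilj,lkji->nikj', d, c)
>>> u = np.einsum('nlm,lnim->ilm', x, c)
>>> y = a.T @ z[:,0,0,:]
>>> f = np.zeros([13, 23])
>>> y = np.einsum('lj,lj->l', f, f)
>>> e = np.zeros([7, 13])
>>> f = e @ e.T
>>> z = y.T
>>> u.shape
(13, 3, 7)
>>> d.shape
(13, 7, 3, 13)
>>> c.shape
(3, 5, 13, 7)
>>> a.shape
(3, 5, 13, 7)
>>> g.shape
(13, 7, 3, 13)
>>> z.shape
(13,)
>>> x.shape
(5, 3, 7)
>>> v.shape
(13, 7, 5, 13)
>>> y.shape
(13,)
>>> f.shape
(7, 7)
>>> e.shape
(7, 13)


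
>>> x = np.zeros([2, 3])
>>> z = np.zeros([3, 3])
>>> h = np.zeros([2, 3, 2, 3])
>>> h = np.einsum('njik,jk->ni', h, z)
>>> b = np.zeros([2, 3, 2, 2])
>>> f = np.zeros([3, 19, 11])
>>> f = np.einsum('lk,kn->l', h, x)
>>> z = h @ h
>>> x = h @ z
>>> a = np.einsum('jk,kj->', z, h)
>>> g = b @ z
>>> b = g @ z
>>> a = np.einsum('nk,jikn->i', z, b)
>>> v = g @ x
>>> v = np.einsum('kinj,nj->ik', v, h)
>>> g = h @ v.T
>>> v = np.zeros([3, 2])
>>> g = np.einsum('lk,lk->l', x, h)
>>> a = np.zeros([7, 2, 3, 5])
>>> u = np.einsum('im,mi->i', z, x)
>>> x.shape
(2, 2)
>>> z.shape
(2, 2)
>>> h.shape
(2, 2)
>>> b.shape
(2, 3, 2, 2)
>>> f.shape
(2,)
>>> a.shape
(7, 2, 3, 5)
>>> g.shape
(2,)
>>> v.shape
(3, 2)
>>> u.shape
(2,)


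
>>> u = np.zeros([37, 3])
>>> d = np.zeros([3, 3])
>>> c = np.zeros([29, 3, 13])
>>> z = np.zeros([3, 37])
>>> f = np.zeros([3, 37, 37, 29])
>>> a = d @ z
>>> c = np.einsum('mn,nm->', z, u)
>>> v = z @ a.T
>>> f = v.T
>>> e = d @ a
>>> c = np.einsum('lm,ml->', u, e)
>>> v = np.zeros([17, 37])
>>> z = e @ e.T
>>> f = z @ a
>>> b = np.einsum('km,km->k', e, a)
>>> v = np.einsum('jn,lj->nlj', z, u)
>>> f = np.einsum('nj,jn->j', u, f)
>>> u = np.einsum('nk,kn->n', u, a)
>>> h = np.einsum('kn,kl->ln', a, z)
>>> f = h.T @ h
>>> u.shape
(37,)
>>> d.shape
(3, 3)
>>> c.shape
()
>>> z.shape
(3, 3)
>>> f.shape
(37, 37)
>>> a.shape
(3, 37)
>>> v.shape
(3, 37, 3)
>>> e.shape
(3, 37)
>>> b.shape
(3,)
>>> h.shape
(3, 37)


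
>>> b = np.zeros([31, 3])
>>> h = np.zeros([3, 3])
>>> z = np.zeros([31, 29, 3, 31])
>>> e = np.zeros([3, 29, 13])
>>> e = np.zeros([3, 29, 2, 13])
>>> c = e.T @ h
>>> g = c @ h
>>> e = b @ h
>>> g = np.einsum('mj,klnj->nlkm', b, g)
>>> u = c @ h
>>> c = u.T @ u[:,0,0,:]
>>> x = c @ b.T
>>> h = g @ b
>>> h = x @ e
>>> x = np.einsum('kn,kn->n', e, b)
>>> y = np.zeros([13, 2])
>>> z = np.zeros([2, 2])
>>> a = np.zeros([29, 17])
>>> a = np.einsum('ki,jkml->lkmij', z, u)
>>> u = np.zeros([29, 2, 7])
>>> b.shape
(31, 3)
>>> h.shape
(3, 29, 2, 3)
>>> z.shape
(2, 2)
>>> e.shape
(31, 3)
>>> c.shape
(3, 29, 2, 3)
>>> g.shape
(29, 2, 13, 31)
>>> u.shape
(29, 2, 7)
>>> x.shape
(3,)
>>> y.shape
(13, 2)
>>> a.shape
(3, 2, 29, 2, 13)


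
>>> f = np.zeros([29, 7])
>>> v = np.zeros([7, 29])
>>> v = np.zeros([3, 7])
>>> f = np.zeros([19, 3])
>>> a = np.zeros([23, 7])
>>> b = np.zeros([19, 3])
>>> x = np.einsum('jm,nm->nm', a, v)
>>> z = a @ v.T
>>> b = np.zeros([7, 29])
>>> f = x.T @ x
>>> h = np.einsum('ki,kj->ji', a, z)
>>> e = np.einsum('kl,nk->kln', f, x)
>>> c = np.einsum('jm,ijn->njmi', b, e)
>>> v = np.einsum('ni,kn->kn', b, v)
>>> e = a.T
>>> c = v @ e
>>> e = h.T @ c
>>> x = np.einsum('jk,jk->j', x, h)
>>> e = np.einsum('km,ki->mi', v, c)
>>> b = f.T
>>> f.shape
(7, 7)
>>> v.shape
(3, 7)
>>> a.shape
(23, 7)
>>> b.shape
(7, 7)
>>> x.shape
(3,)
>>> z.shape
(23, 3)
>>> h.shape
(3, 7)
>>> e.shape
(7, 23)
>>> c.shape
(3, 23)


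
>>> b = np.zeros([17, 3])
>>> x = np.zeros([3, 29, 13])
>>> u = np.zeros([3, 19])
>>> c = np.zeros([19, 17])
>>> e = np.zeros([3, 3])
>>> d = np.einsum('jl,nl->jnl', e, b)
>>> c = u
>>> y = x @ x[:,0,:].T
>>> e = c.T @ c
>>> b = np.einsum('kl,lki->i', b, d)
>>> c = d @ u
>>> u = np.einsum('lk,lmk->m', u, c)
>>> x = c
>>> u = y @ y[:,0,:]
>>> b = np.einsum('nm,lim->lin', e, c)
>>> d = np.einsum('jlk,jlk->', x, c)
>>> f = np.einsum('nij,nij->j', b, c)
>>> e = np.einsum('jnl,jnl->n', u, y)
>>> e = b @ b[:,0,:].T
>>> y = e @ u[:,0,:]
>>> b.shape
(3, 17, 19)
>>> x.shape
(3, 17, 19)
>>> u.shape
(3, 29, 3)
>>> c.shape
(3, 17, 19)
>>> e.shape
(3, 17, 3)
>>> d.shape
()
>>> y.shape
(3, 17, 3)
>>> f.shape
(19,)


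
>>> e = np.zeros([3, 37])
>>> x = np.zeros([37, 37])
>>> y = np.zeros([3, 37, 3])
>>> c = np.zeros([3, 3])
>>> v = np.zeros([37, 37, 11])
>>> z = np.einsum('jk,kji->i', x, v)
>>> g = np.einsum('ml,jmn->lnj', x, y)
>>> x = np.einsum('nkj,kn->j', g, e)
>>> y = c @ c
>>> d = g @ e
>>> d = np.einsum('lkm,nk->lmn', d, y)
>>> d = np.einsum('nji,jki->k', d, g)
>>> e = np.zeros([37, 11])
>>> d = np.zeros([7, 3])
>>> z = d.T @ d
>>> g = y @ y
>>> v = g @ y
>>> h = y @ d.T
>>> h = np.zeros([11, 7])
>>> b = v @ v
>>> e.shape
(37, 11)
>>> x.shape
(3,)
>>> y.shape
(3, 3)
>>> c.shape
(3, 3)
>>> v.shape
(3, 3)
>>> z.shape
(3, 3)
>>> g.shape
(3, 3)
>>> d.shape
(7, 3)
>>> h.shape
(11, 7)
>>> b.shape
(3, 3)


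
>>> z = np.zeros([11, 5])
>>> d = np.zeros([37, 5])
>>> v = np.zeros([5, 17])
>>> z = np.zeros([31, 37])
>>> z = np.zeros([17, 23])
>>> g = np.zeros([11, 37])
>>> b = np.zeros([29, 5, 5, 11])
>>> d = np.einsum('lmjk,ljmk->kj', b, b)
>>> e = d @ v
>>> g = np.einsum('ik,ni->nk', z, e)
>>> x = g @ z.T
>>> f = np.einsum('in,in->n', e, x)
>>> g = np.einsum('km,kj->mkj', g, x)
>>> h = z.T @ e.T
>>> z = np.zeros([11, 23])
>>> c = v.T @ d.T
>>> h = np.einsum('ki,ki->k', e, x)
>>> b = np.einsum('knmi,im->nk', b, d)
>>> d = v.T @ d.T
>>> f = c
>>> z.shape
(11, 23)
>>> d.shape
(17, 11)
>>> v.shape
(5, 17)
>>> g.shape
(23, 11, 17)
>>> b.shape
(5, 29)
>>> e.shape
(11, 17)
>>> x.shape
(11, 17)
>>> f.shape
(17, 11)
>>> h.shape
(11,)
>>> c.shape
(17, 11)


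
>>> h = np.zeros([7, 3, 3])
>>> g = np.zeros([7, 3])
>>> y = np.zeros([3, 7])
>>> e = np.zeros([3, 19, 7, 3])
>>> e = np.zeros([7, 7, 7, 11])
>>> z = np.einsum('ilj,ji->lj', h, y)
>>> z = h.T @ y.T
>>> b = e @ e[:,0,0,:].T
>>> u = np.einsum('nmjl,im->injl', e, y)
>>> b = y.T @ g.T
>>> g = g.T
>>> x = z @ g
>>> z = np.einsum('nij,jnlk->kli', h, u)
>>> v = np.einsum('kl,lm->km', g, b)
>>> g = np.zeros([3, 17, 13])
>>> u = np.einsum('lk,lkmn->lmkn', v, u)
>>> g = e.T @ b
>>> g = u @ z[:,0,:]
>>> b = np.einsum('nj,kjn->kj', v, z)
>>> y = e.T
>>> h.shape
(7, 3, 3)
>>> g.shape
(3, 7, 7, 3)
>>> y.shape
(11, 7, 7, 7)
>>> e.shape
(7, 7, 7, 11)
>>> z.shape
(11, 7, 3)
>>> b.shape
(11, 7)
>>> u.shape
(3, 7, 7, 11)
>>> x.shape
(3, 3, 7)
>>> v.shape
(3, 7)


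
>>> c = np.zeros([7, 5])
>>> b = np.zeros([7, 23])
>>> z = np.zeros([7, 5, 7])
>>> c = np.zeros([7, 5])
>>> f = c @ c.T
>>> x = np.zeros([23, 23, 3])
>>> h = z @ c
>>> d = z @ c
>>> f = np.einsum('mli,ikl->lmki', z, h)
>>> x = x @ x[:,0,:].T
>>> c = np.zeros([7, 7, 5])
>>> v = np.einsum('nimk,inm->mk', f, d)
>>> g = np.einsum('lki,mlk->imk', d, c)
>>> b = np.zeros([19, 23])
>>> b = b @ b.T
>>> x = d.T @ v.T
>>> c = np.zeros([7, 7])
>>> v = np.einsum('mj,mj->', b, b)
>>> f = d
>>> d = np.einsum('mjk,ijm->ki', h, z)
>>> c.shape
(7, 7)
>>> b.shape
(19, 19)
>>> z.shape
(7, 5, 7)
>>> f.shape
(7, 5, 5)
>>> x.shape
(5, 5, 5)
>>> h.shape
(7, 5, 5)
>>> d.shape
(5, 7)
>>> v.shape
()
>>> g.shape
(5, 7, 5)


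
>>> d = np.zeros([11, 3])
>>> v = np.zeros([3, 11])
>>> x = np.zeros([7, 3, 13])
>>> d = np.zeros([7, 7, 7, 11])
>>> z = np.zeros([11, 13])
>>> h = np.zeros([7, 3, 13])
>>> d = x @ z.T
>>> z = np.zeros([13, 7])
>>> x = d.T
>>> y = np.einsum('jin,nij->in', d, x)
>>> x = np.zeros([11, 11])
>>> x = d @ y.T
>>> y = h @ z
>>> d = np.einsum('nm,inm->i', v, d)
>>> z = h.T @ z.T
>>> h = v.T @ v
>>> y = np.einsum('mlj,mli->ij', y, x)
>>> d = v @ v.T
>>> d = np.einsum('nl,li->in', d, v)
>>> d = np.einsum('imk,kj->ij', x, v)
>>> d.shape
(7, 11)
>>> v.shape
(3, 11)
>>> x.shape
(7, 3, 3)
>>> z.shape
(13, 3, 13)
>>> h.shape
(11, 11)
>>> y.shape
(3, 7)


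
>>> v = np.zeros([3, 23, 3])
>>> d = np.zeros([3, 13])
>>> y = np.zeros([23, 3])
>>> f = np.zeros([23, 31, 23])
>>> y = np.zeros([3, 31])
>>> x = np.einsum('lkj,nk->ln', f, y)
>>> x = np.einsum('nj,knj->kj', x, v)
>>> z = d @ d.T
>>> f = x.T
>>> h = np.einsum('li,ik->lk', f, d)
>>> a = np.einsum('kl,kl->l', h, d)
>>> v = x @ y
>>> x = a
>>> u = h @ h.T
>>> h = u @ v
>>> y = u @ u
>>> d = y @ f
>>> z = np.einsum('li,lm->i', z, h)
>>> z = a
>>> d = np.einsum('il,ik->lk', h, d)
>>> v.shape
(3, 31)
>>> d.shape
(31, 3)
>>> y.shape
(3, 3)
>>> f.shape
(3, 3)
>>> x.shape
(13,)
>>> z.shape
(13,)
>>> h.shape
(3, 31)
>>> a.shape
(13,)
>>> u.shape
(3, 3)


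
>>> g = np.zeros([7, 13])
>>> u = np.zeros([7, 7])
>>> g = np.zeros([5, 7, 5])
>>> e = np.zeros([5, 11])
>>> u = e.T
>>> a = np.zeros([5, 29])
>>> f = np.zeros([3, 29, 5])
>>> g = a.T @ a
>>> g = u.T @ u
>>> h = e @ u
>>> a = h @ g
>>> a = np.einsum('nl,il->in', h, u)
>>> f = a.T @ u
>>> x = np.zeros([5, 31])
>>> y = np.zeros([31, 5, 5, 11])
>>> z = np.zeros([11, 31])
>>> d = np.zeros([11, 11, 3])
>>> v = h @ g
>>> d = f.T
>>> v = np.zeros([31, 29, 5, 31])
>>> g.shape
(5, 5)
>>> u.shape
(11, 5)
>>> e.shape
(5, 11)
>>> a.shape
(11, 5)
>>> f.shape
(5, 5)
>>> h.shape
(5, 5)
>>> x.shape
(5, 31)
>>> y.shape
(31, 5, 5, 11)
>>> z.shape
(11, 31)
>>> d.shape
(5, 5)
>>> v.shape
(31, 29, 5, 31)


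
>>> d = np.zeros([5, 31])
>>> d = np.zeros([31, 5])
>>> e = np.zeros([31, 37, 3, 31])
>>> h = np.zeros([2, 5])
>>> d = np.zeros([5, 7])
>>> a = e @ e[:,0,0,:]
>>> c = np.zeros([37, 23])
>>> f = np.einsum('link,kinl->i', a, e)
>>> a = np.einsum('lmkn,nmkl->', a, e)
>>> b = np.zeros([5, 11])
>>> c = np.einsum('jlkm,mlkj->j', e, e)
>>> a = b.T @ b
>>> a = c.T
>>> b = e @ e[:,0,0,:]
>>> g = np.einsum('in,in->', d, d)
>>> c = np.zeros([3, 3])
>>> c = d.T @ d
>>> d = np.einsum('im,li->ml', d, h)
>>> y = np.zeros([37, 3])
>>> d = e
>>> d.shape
(31, 37, 3, 31)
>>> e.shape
(31, 37, 3, 31)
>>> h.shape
(2, 5)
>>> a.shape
(31,)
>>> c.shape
(7, 7)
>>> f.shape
(37,)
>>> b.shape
(31, 37, 3, 31)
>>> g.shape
()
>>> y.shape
(37, 3)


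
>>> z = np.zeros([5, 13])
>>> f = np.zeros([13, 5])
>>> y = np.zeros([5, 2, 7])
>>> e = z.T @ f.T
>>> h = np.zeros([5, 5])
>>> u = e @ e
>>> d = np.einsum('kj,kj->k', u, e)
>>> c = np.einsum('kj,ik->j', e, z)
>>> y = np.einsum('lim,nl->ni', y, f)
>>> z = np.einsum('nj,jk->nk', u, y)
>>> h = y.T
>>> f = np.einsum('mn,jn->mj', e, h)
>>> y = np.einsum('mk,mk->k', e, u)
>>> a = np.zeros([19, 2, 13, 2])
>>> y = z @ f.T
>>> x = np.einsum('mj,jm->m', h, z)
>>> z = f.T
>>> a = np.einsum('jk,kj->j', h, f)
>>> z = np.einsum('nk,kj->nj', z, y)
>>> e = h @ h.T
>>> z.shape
(2, 13)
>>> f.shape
(13, 2)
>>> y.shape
(13, 13)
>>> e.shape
(2, 2)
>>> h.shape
(2, 13)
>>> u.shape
(13, 13)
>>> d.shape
(13,)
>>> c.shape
(13,)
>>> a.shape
(2,)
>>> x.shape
(2,)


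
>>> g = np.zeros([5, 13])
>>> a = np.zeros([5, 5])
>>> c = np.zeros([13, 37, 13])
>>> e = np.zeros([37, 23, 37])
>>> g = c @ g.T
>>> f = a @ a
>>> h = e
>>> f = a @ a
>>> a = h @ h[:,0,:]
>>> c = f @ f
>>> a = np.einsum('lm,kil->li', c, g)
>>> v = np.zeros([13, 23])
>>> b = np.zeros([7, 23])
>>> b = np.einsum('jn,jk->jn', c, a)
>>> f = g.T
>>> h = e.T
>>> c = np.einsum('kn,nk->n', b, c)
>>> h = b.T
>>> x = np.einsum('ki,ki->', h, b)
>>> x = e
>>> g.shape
(13, 37, 5)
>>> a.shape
(5, 37)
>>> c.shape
(5,)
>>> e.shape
(37, 23, 37)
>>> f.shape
(5, 37, 13)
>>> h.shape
(5, 5)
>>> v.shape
(13, 23)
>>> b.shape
(5, 5)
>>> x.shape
(37, 23, 37)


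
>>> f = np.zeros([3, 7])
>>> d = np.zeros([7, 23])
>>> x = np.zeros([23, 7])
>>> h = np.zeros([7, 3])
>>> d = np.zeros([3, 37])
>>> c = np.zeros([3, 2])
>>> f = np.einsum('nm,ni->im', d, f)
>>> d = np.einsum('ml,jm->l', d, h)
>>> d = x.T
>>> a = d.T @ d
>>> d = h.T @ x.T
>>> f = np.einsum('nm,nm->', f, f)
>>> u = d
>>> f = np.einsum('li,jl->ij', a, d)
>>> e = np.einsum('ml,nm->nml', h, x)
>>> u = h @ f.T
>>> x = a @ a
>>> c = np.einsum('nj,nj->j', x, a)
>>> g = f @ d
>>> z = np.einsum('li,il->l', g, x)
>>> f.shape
(23, 3)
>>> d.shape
(3, 23)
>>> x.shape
(23, 23)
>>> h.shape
(7, 3)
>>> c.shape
(23,)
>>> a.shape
(23, 23)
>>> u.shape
(7, 23)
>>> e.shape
(23, 7, 3)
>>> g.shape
(23, 23)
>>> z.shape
(23,)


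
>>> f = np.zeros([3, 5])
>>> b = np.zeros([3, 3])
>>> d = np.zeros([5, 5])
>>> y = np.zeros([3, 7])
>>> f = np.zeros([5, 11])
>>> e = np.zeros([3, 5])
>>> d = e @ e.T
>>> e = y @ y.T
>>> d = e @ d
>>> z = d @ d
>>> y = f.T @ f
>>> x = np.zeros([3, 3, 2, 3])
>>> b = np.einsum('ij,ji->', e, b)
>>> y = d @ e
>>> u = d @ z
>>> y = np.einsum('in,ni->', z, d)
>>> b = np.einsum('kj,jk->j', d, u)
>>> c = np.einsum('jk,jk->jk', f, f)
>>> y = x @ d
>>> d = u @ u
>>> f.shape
(5, 11)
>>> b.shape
(3,)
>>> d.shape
(3, 3)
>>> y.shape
(3, 3, 2, 3)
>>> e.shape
(3, 3)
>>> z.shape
(3, 3)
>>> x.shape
(3, 3, 2, 3)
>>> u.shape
(3, 3)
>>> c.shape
(5, 11)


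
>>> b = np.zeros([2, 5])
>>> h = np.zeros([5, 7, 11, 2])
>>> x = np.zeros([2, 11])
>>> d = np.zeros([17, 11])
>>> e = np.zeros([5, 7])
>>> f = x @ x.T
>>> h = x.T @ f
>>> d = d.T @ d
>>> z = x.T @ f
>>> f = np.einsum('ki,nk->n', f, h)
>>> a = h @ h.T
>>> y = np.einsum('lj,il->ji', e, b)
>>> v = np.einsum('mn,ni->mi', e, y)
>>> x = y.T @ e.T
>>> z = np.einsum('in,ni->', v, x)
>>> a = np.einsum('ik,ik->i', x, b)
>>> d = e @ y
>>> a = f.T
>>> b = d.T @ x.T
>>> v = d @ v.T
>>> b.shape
(2, 2)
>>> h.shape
(11, 2)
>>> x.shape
(2, 5)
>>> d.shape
(5, 2)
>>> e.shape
(5, 7)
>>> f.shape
(11,)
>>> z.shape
()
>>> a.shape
(11,)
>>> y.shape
(7, 2)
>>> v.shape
(5, 5)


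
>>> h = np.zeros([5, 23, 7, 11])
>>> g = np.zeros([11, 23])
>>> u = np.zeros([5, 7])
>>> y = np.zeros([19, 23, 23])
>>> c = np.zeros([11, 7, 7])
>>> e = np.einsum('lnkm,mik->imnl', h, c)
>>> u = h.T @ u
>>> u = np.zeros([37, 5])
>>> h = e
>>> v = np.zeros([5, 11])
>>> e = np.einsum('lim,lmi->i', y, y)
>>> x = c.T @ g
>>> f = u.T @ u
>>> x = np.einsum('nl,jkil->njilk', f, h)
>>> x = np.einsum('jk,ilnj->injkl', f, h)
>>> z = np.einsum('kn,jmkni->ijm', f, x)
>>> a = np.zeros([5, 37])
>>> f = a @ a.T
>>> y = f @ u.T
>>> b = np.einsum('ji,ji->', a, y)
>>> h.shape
(7, 11, 23, 5)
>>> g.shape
(11, 23)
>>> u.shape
(37, 5)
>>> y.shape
(5, 37)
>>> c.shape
(11, 7, 7)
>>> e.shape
(23,)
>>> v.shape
(5, 11)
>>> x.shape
(7, 23, 5, 5, 11)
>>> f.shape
(5, 5)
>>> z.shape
(11, 7, 23)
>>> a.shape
(5, 37)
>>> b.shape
()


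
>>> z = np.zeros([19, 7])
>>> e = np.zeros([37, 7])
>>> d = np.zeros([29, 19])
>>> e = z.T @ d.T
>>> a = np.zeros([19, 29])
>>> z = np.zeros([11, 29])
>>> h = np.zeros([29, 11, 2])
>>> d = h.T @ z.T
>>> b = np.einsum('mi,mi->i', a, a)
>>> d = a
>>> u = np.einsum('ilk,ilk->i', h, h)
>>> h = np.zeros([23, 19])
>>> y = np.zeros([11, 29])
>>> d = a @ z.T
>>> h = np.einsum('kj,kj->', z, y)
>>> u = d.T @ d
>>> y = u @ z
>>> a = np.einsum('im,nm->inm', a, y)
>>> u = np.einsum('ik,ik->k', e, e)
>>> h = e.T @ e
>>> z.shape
(11, 29)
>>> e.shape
(7, 29)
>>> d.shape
(19, 11)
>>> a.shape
(19, 11, 29)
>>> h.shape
(29, 29)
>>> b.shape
(29,)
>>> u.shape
(29,)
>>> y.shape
(11, 29)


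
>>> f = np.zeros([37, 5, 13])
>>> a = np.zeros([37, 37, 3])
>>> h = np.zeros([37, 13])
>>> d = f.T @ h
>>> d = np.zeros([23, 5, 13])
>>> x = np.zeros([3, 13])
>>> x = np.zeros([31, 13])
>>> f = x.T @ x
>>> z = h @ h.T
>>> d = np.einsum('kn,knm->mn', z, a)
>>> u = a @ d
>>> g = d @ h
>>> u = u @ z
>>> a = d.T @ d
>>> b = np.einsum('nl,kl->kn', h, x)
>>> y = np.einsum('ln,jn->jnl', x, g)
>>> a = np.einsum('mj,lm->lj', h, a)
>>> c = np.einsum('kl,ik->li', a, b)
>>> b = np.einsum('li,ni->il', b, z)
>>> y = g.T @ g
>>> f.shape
(13, 13)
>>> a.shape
(37, 13)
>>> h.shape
(37, 13)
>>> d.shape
(3, 37)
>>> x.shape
(31, 13)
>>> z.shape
(37, 37)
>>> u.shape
(37, 37, 37)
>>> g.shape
(3, 13)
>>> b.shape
(37, 31)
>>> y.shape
(13, 13)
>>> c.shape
(13, 31)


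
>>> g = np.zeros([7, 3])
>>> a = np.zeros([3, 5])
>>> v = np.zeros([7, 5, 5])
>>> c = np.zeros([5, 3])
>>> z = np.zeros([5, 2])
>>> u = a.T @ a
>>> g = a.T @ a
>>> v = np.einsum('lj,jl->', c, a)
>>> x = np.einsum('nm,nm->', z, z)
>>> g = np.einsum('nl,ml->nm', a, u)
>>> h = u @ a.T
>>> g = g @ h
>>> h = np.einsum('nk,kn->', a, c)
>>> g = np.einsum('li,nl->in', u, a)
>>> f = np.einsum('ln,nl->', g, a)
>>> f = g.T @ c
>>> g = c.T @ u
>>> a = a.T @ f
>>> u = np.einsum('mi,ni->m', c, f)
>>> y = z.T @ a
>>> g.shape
(3, 5)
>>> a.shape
(5, 3)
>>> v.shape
()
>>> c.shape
(5, 3)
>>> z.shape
(5, 2)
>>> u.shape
(5,)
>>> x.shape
()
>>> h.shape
()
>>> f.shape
(3, 3)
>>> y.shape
(2, 3)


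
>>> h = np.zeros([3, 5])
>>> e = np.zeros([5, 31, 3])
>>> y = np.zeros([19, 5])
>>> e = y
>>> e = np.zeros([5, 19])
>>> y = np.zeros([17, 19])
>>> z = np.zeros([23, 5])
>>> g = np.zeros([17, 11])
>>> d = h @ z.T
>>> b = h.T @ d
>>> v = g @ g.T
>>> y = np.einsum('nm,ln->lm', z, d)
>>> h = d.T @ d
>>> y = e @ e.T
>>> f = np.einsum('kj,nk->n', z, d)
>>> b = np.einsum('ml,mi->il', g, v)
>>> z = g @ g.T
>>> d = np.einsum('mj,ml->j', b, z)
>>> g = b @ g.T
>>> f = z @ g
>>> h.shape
(23, 23)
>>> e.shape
(5, 19)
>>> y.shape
(5, 5)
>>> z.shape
(17, 17)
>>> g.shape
(17, 17)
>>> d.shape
(11,)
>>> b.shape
(17, 11)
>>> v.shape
(17, 17)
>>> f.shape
(17, 17)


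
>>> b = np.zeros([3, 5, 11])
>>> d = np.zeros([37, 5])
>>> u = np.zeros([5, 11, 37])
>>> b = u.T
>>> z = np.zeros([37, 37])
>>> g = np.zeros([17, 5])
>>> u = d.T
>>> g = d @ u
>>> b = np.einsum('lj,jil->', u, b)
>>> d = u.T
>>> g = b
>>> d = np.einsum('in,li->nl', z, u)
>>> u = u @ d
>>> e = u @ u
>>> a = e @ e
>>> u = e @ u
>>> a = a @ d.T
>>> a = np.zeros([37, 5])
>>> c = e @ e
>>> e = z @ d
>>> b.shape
()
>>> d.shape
(37, 5)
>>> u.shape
(5, 5)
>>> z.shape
(37, 37)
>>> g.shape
()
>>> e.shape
(37, 5)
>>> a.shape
(37, 5)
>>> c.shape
(5, 5)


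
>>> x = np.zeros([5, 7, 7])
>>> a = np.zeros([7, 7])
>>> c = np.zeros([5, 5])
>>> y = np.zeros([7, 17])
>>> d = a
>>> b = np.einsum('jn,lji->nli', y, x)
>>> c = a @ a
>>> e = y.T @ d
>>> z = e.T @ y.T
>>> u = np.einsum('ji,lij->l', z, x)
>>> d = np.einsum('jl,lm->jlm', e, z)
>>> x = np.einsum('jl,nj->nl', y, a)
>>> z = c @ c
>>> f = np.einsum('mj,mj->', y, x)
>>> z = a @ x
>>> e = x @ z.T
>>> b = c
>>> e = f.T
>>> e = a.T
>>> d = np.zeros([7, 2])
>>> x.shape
(7, 17)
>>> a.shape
(7, 7)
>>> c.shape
(7, 7)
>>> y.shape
(7, 17)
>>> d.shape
(7, 2)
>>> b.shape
(7, 7)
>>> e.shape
(7, 7)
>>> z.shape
(7, 17)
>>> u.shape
(5,)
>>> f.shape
()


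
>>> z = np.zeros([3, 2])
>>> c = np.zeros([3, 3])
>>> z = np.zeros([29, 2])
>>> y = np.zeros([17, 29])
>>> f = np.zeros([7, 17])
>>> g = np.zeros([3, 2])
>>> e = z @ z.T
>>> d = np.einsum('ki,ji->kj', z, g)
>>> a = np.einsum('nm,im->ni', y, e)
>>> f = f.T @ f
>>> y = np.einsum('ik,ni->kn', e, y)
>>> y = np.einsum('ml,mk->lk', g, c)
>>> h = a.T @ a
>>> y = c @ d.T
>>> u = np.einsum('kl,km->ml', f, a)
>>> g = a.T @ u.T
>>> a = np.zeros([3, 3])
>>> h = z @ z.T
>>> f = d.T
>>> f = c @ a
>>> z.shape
(29, 2)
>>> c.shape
(3, 3)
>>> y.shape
(3, 29)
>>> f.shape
(3, 3)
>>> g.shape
(29, 29)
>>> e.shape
(29, 29)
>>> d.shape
(29, 3)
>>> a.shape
(3, 3)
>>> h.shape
(29, 29)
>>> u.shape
(29, 17)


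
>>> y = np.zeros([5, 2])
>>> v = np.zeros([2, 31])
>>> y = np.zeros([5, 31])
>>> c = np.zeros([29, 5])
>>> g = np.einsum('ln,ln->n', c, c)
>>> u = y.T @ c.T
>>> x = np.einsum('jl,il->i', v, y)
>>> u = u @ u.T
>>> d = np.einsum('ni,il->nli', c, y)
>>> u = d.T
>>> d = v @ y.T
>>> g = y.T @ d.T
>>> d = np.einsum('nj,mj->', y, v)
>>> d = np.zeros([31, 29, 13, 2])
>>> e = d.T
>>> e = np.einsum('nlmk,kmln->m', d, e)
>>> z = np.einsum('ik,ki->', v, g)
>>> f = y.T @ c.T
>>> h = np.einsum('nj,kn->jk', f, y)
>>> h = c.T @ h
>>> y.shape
(5, 31)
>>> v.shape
(2, 31)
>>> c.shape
(29, 5)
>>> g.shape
(31, 2)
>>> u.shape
(5, 31, 29)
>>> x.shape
(5,)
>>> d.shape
(31, 29, 13, 2)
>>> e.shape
(13,)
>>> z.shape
()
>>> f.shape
(31, 29)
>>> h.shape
(5, 5)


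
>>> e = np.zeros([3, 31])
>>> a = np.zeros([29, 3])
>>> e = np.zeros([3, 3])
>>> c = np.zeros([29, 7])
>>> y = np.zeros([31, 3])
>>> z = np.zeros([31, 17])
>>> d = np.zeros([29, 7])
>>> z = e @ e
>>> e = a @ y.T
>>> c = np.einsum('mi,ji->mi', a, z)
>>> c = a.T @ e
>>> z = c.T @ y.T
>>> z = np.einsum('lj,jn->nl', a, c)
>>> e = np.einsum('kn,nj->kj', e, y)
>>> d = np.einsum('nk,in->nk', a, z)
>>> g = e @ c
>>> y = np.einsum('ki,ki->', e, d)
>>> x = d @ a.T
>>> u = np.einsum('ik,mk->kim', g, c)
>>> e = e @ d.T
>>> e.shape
(29, 29)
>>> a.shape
(29, 3)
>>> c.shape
(3, 31)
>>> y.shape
()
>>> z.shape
(31, 29)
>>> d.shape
(29, 3)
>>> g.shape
(29, 31)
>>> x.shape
(29, 29)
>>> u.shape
(31, 29, 3)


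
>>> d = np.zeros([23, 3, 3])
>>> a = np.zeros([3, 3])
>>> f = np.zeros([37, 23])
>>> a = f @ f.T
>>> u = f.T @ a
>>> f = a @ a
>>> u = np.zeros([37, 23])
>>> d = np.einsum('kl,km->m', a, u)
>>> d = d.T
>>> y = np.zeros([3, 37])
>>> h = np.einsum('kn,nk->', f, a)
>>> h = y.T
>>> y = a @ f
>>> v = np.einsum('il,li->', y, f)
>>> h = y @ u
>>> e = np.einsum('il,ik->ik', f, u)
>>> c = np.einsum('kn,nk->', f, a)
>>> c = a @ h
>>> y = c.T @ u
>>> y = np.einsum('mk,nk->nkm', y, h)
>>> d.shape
(23,)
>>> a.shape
(37, 37)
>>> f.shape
(37, 37)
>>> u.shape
(37, 23)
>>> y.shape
(37, 23, 23)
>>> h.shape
(37, 23)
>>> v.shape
()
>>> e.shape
(37, 23)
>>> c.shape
(37, 23)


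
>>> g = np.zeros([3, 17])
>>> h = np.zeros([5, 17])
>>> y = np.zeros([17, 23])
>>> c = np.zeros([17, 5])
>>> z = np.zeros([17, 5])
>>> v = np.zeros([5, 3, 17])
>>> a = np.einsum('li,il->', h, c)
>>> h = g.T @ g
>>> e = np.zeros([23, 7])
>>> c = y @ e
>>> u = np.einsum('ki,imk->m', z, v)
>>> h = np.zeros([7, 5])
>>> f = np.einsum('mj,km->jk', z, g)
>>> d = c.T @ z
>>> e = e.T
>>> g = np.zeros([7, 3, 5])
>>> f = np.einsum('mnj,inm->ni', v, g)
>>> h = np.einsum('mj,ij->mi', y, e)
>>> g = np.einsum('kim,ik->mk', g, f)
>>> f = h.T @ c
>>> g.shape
(5, 7)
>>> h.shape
(17, 7)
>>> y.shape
(17, 23)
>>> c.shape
(17, 7)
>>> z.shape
(17, 5)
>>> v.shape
(5, 3, 17)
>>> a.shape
()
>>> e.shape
(7, 23)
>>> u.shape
(3,)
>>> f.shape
(7, 7)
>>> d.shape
(7, 5)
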